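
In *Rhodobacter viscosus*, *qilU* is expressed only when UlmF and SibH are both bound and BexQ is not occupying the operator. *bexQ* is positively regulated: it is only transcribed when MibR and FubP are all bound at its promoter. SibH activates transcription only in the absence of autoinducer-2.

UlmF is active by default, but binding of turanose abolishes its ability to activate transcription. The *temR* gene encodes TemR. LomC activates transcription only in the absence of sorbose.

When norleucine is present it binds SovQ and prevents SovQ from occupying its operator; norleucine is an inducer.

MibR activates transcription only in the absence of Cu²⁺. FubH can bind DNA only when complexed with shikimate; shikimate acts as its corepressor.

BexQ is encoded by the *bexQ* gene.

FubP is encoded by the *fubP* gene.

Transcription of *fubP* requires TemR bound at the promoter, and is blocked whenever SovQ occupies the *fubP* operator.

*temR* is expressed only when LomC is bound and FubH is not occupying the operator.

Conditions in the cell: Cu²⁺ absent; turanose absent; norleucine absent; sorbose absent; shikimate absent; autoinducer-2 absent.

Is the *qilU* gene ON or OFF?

Turanose is absent, so UlmF is active.
Autoinducer-2 is absent, so SibH is active.
Cu²⁺ is absent, so MibR is active.
Shikimate is absent, so FubH is inactive.
Sorbose is absent, so LomC is active.
No repressor is bound and LomC is active, so *temR* is transcribed.
So TemR is produced and active.
Norleucine is absent, so SovQ is active.
With repressor SovQ bound, *fubP* is not transcribed.
So FubP is not produced.
Required activator FubP is absent, so *bexQ* is not transcribed.
So BexQ is not produced.
No repressor is bound and UlmF and SibH are active, so *qilU* is transcribed.

ON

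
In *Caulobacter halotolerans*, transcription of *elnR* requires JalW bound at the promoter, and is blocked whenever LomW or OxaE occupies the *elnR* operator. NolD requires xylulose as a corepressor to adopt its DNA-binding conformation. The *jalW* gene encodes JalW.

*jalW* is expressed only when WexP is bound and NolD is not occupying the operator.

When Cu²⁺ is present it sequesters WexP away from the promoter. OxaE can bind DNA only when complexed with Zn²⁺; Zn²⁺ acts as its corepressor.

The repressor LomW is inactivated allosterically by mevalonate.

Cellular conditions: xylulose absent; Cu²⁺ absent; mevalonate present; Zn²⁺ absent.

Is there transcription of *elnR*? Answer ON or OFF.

ON

Mevalonate is present, so LomW is inactive.
Xylulose is absent, so NolD is inactive.
Cu²⁺ is absent, so WexP is active.
No repressor is bound and WexP is active, so *jalW* is transcribed.
So JalW is produced and active.
Zn²⁺ is absent, so OxaE is inactive.
No repressor is bound and JalW is active, so *elnR* is transcribed.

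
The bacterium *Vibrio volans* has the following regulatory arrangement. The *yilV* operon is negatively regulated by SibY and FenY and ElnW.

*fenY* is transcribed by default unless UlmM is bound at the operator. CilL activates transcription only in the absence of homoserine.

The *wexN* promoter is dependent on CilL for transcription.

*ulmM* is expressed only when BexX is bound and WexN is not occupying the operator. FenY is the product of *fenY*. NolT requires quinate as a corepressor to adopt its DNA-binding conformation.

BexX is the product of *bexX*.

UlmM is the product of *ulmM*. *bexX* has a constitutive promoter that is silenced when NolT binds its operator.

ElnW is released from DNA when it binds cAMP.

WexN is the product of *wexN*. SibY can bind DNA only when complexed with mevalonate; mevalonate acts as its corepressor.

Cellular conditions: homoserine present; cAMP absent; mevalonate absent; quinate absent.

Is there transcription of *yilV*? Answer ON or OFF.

OFF

Mevalonate is absent, so SibY is inactive.
Quinate is absent, so NolT is inactive.
With no repressor bound, *bexX* is transcribed.
So BexX is produced and active.
Homoserine is present, so CilL is inactive.
Required activator CilL is absent, so *wexN* is not transcribed.
So WexN is not produced.
No repressor is bound and BexX is active, so *ulmM* is transcribed.
So UlmM is produced and active.
With repressor UlmM bound, *fenY* is not transcribed.
So FenY is not produced.
cAMP is absent, so ElnW is active.
With repressor ElnW bound, *yilV* is not transcribed.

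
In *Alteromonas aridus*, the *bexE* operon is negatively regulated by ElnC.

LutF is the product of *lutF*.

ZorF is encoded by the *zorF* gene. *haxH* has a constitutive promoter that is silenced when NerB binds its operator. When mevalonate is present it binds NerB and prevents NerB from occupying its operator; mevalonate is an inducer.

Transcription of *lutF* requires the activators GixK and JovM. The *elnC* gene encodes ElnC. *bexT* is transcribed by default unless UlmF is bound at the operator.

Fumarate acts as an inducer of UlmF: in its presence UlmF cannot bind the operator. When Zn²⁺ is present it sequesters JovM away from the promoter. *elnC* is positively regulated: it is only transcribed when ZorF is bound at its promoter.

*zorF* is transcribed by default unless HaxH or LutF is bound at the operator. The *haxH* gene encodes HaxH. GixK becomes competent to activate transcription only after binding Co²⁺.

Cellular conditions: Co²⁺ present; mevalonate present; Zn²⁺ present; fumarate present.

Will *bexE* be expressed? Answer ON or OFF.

Mevalonate is present, so NerB is inactive.
With no repressor bound, *haxH* is transcribed.
So HaxH is produced and active.
Co²⁺ is present, so GixK is active.
Zn²⁺ is present, so JovM is inactive.
Required activator JovM is absent, so *lutF* is not transcribed.
So LutF is not produced.
With repressor HaxH bound, *zorF* is not transcribed.
So ZorF is not produced.
Required activator ZorF is absent, so *elnC* is not transcribed.
So ElnC is not produced.
With no repressor bound, *bexE* is transcribed.

ON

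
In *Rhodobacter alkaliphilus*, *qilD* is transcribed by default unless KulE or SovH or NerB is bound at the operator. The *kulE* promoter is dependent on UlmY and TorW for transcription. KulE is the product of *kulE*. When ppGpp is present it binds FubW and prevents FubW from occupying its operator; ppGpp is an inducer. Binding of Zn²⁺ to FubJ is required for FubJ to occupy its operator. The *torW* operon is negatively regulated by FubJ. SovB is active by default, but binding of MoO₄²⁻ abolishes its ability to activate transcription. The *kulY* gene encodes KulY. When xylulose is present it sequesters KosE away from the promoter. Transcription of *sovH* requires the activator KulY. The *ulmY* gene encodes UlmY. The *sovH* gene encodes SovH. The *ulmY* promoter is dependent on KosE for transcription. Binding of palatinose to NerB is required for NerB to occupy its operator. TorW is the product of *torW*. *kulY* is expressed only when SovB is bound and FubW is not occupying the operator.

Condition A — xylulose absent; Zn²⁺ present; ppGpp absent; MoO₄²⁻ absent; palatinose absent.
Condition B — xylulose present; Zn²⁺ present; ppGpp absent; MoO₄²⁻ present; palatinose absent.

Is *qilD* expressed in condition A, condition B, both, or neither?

Condition A:
Xylulose is absent, so KosE is active.
No repressor is bound and KosE is active, so *ulmY* is transcribed.
So UlmY is produced and active.
Zn²⁺ is present, so FubJ is active.
With repressor FubJ bound, *torW* is not transcribed.
So TorW is not produced.
Required activator TorW is absent, so *kulE* is not transcribed.
So KulE is not produced.
ppGpp is absent, so FubW is active.
MoO₄²⁻ is absent, so SovB is active.
With repressor FubW bound, *kulY* is not transcribed.
So KulY is not produced.
Required activator KulY is absent, so *sovH* is not transcribed.
So SovH is not produced.
Palatinose is absent, so NerB is inactive.
With no repressor bound, *qilD* is transcribed.
→ *qilD* is ON in A.
Condition B:
Xylulose is present, so KosE is inactive.
Required activator KosE is absent, so *ulmY* is not transcribed.
So UlmY is not produced.
Zn²⁺ is present, so FubJ is active.
With repressor FubJ bound, *torW* is not transcribed.
So TorW is not produced.
Required activator UlmY is absent, so *kulE* is not transcribed.
So KulE is not produced.
ppGpp is absent, so FubW is active.
MoO₄²⁻ is present, so SovB is inactive.
With repressor FubW bound, *kulY* is not transcribed.
So KulY is not produced.
Required activator KulY is absent, so *sovH* is not transcribed.
So SovH is not produced.
Palatinose is absent, so NerB is inactive.
With no repressor bound, *qilD* is transcribed.
→ *qilD* is ON in B.

both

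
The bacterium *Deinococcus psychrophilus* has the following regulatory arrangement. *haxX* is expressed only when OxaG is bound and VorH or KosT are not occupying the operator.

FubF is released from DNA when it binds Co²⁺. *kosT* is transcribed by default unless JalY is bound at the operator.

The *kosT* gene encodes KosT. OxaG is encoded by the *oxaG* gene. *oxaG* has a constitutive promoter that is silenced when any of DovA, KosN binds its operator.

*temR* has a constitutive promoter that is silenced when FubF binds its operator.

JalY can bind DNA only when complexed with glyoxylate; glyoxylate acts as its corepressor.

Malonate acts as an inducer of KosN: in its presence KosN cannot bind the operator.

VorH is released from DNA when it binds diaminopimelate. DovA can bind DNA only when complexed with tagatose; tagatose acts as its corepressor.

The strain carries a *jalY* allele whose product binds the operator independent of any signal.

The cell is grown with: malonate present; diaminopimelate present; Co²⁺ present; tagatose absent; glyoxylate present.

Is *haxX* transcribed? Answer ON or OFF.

ON

Diaminopimelate is present, so VorH is inactive.
JalY is constitutively active in this strain.
With repressor JalY bound, *kosT* is not transcribed.
So KosT is not produced.
Tagatose is absent, so DovA is inactive.
Malonate is present, so KosN is inactive.
With no repressor bound, *oxaG* is transcribed.
So OxaG is produced and active.
No repressor is bound and OxaG is active, so *haxX* is transcribed.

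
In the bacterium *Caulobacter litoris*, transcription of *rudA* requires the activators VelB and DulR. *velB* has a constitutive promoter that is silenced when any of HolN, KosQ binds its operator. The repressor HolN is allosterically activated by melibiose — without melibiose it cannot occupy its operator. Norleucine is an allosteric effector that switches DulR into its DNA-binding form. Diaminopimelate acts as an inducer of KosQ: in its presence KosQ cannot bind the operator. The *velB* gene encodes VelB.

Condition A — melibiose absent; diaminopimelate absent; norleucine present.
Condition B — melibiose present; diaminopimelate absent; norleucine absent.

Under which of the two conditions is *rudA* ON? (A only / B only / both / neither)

Condition A:
Melibiose is absent, so HolN is inactive.
Diaminopimelate is absent, so KosQ is active.
With repressor KosQ bound, *velB* is not transcribed.
So VelB is not produced.
Norleucine is present, so DulR is active.
Required activator VelB is absent, so *rudA* is not transcribed.
→ *rudA* is OFF in A.
Condition B:
Melibiose is present, so HolN is active.
Diaminopimelate is absent, so KosQ is active.
With repressor HolN bound, *velB* is not transcribed.
So VelB is not produced.
Norleucine is absent, so DulR is inactive.
Required activator VelB is absent, so *rudA* is not transcribed.
→ *rudA* is OFF in B.

neither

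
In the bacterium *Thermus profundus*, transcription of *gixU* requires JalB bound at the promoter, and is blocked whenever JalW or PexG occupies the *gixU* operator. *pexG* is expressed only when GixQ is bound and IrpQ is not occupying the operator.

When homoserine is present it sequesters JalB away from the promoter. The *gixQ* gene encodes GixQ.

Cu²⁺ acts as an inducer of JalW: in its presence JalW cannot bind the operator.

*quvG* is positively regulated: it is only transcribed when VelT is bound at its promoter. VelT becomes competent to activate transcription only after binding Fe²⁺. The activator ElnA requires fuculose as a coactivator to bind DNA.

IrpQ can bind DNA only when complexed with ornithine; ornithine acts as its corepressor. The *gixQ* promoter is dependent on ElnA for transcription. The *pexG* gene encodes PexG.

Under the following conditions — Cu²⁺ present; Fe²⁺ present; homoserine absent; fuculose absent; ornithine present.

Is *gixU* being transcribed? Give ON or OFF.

Cu²⁺ is present, so JalW is inactive.
Fuculose is absent, so ElnA is inactive.
Required activator ElnA is absent, so *gixQ* is not transcribed.
So GixQ is not produced.
Ornithine is present, so IrpQ is active.
With repressor IrpQ bound, *pexG* is not transcribed.
So PexG is not produced.
Homoserine is absent, so JalB is active.
No repressor is bound and JalB is active, so *gixU* is transcribed.

ON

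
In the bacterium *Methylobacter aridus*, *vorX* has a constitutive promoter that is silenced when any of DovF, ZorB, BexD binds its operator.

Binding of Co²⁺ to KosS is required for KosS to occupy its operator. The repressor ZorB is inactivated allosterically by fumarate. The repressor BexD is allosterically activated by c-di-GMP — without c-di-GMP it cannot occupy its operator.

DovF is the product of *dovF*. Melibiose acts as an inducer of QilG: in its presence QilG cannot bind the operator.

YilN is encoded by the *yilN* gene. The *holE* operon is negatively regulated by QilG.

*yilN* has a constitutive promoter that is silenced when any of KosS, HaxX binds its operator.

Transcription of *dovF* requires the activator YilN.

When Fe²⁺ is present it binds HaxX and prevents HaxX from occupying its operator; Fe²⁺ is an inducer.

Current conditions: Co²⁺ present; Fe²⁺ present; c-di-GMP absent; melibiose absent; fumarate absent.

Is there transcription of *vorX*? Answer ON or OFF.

Co²⁺ is present, so KosS is active.
Fe²⁺ is present, so HaxX is inactive.
With repressor KosS bound, *yilN* is not transcribed.
So YilN is not produced.
Required activator YilN is absent, so *dovF* is not transcribed.
So DovF is not produced.
Fumarate is absent, so ZorB is active.
c-di-GMP is absent, so BexD is inactive.
With repressor ZorB bound, *vorX* is not transcribed.

OFF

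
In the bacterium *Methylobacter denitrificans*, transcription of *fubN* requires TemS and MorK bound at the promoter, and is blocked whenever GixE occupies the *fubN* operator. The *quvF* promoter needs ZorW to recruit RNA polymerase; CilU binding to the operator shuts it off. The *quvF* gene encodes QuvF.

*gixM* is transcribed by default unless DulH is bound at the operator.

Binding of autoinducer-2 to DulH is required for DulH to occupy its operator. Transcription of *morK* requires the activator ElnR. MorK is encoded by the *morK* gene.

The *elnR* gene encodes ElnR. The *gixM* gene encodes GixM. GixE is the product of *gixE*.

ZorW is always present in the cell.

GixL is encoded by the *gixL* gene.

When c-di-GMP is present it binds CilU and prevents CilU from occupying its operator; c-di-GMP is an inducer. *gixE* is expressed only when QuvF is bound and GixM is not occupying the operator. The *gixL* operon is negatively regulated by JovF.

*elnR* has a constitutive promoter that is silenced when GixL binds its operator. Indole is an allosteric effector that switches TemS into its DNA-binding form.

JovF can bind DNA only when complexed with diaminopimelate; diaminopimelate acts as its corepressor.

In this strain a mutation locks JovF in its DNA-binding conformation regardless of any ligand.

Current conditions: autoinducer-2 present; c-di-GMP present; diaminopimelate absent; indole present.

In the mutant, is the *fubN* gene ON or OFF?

Autoinducer-2 is present, so DulH is active.
With repressor DulH bound, *gixM* is not transcribed.
So GixM is not produced.
c-di-GMP is present, so CilU is inactive.
ZorW is produced constitutively and is active.
No repressor is bound and ZorW is active, so *quvF* is transcribed.
So QuvF is produced and active.
No repressor is bound and QuvF is active, so *gixE* is transcribed.
So GixE is produced and active.
Indole is present, so TemS is active.
JovF is constitutively active in this strain.
With repressor JovF bound, *gixL* is not transcribed.
So GixL is not produced.
With no repressor bound, *elnR* is transcribed.
So ElnR is produced and active.
No repressor is bound and ElnR is active, so *morK* is transcribed.
So MorK is produced and active.
With repressor GixE bound, *fubN* is not transcribed.

OFF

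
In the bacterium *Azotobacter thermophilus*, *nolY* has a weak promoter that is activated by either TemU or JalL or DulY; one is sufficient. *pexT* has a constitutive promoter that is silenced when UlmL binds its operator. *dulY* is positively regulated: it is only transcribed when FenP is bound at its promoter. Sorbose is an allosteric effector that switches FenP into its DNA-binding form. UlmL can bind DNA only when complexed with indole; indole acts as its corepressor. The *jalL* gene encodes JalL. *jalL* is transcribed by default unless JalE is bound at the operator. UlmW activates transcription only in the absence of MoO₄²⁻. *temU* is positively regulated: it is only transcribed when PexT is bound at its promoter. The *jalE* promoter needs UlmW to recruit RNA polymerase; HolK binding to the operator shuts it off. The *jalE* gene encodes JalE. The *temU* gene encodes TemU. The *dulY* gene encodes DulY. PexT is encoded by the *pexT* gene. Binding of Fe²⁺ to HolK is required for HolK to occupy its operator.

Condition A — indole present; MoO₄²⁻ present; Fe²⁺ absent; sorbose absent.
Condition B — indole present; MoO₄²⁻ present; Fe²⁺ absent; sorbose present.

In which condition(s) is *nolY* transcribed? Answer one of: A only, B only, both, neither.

Condition A:
Indole is present, so UlmL is active.
With repressor UlmL bound, *pexT* is not transcribed.
So PexT is not produced.
Required activator PexT is absent, so *temU* is not transcribed.
So TemU is not produced.
MoO₄²⁻ is present, so UlmW is inactive.
Fe²⁺ is absent, so HolK is inactive.
Required activator UlmW is absent, so *jalE* is not transcribed.
So JalE is not produced.
With no repressor bound, *jalL* is transcribed.
So JalL is produced and active.
Sorbose is absent, so FenP is inactive.
Required activator FenP is absent, so *dulY* is not transcribed.
So DulY is not produced.
Activator JalL is present, so *nolY* is transcribed.
→ *nolY* is ON in A.
Condition B:
Indole is present, so UlmL is active.
With repressor UlmL bound, *pexT* is not transcribed.
So PexT is not produced.
Required activator PexT is absent, so *temU* is not transcribed.
So TemU is not produced.
MoO₄²⁻ is present, so UlmW is inactive.
Fe²⁺ is absent, so HolK is inactive.
Required activator UlmW is absent, so *jalE* is not transcribed.
So JalE is not produced.
With no repressor bound, *jalL* is transcribed.
So JalL is produced and active.
Sorbose is present, so FenP is active.
No repressor is bound and FenP is active, so *dulY* is transcribed.
So DulY is produced and active.
Activator JalL is present, so *nolY* is transcribed.
→ *nolY* is ON in B.

both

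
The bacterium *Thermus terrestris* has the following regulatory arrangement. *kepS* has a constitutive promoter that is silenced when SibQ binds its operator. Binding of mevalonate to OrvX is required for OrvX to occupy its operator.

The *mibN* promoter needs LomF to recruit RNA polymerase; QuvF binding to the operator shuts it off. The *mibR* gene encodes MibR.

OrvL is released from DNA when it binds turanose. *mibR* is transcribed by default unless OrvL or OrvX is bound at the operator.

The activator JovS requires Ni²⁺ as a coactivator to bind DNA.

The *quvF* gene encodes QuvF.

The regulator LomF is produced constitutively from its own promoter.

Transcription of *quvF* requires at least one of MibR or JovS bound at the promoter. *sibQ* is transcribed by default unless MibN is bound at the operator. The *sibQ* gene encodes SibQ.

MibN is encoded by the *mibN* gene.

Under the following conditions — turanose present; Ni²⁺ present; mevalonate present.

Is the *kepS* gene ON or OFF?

Turanose is present, so OrvL is inactive.
Mevalonate is present, so OrvX is active.
With repressor OrvX bound, *mibR* is not transcribed.
So MibR is not produced.
Ni²⁺ is present, so JovS is active.
Activator JovS is present, so *quvF* is transcribed.
So QuvF is produced and active.
LomF is produced constitutively and is active.
With repressor QuvF bound, *mibN* is not transcribed.
So MibN is not produced.
With no repressor bound, *sibQ* is transcribed.
So SibQ is produced and active.
With repressor SibQ bound, *kepS* is not transcribed.

OFF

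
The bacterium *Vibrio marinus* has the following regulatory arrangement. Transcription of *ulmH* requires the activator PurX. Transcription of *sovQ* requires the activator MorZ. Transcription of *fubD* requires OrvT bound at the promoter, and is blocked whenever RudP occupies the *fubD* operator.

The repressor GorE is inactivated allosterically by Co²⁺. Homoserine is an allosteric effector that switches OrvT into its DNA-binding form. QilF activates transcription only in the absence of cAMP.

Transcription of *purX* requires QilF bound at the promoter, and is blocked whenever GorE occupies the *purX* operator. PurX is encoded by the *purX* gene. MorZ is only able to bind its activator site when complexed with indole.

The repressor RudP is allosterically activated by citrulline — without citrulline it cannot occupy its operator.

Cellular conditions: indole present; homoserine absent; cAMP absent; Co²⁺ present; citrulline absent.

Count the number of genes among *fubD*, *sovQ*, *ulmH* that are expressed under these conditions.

2

Homoserine is absent, so OrvT is inactive.
Citrulline is absent, so RudP is inactive.
Required activator OrvT is absent, so *fubD* is not transcribed.
→ *fubD* is OFF.
Indole is present, so MorZ is active.
No repressor is bound and MorZ is active, so *sovQ* is transcribed.
→ *sovQ* is ON.
Co²⁺ is present, so GorE is inactive.
cAMP is absent, so QilF is active.
No repressor is bound and QilF is active, so *purX* is transcribed.
So PurX is produced and active.
No repressor is bound and PurX is active, so *ulmH* is transcribed.
→ *ulmH* is ON.
2 of the 3 genes are transcribed.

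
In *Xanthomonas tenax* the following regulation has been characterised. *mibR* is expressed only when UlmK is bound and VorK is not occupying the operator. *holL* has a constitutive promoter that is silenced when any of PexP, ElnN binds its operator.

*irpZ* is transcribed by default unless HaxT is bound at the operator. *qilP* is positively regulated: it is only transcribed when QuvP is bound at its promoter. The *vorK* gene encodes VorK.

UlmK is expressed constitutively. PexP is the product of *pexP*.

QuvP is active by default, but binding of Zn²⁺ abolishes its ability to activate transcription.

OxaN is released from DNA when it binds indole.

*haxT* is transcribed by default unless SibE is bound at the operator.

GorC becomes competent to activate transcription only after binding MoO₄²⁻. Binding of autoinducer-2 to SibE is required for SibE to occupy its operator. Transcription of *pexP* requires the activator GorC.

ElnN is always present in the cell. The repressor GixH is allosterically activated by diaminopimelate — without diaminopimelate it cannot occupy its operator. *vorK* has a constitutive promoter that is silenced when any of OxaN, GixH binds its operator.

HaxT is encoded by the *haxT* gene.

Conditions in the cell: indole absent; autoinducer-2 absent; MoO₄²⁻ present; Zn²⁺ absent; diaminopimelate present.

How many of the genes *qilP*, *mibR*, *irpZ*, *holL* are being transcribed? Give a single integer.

Zn²⁺ is absent, so QuvP is active.
No repressor is bound and QuvP is active, so *qilP* is transcribed.
→ *qilP* is ON.
Indole is absent, so OxaN is active.
Diaminopimelate is present, so GixH is active.
With repressor OxaN bound, *vorK* is not transcribed.
So VorK is not produced.
UlmK is produced constitutively and is active.
No repressor is bound and UlmK is active, so *mibR* is transcribed.
→ *mibR* is ON.
Autoinducer-2 is absent, so SibE is inactive.
With no repressor bound, *haxT* is transcribed.
So HaxT is produced and active.
With repressor HaxT bound, *irpZ* is not transcribed.
→ *irpZ* is OFF.
MoO₄²⁻ is present, so GorC is active.
No repressor is bound and GorC is active, so *pexP* is transcribed.
So PexP is produced and active.
ElnN is produced constitutively and is active.
With repressor PexP bound, *holL* is not transcribed.
→ *holL* is OFF.
2 of the 4 genes are transcribed.

2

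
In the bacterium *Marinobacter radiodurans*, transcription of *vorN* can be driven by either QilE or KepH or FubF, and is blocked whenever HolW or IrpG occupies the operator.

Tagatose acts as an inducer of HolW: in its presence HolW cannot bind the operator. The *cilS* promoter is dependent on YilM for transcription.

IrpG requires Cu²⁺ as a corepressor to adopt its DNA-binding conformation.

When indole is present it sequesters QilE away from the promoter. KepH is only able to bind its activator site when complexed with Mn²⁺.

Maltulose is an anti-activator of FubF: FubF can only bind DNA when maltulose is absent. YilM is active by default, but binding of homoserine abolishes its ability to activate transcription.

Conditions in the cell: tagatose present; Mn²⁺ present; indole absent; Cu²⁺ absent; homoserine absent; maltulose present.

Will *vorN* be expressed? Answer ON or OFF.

ON

Indole is absent, so QilE is active.
Tagatose is present, so HolW is inactive.
Cu²⁺ is absent, so IrpG is inactive.
Mn²⁺ is present, so KepH is active.
Maltulose is present, so FubF is inactive.
Activator QilE is present, so *vorN* is transcribed.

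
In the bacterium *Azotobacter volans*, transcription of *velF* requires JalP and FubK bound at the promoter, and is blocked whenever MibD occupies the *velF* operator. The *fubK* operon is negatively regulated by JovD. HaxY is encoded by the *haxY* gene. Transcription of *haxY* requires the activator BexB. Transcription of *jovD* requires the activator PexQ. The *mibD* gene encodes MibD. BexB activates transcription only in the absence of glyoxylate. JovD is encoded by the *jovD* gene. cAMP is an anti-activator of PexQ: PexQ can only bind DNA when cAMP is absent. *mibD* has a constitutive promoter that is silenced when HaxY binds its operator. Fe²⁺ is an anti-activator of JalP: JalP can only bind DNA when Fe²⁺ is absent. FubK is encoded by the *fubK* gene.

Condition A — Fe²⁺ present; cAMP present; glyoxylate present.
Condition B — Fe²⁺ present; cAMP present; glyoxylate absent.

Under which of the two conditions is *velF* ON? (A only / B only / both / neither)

neither

Condition A:
Fe²⁺ is present, so JalP is inactive.
cAMP is present, so PexQ is inactive.
Required activator PexQ is absent, so *jovD* is not transcribed.
So JovD is not produced.
With no repressor bound, *fubK* is transcribed.
So FubK is produced and active.
Glyoxylate is present, so BexB is inactive.
Required activator BexB is absent, so *haxY* is not transcribed.
So HaxY is not produced.
With no repressor bound, *mibD* is transcribed.
So MibD is produced and active.
With repressor MibD bound, *velF* is not transcribed.
→ *velF* is OFF in A.
Condition B:
Fe²⁺ is present, so JalP is inactive.
cAMP is present, so PexQ is inactive.
Required activator PexQ is absent, so *jovD* is not transcribed.
So JovD is not produced.
With no repressor bound, *fubK* is transcribed.
So FubK is produced and active.
Glyoxylate is absent, so BexB is active.
No repressor is bound and BexB is active, so *haxY* is transcribed.
So HaxY is produced and active.
With repressor HaxY bound, *mibD* is not transcribed.
So MibD is not produced.
Required activator JalP is absent, so *velF* is not transcribed.
→ *velF* is OFF in B.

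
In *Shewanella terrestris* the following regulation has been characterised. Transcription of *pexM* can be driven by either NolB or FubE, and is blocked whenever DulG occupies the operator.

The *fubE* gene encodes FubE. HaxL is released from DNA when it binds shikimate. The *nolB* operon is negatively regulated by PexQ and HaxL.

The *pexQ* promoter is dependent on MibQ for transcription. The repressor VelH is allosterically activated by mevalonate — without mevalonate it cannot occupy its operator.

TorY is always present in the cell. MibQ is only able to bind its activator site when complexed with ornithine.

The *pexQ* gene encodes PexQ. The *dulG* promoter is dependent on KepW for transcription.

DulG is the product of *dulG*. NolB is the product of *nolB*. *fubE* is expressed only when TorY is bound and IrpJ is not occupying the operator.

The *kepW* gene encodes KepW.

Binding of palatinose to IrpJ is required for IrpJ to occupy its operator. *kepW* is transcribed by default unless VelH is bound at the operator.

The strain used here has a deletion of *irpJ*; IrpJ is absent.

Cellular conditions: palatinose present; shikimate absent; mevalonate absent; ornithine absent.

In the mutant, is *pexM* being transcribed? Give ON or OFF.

Mevalonate is absent, so VelH is inactive.
With no repressor bound, *kepW* is transcribed.
So KepW is produced and active.
No repressor is bound and KepW is active, so *dulG* is transcribed.
So DulG is produced and active.
Ornithine is absent, so MibQ is inactive.
Required activator MibQ is absent, so *pexQ* is not transcribed.
So PexQ is not produced.
Shikimate is absent, so HaxL is active.
With repressor HaxL bound, *nolB* is not transcribed.
So NolB is not produced.
TorY is produced constitutively and is active.
IrpJ is non-functional in this strain, so it has no effect.
No repressor is bound and TorY is active, so *fubE* is transcribed.
So FubE is produced and active.
With repressor DulG bound, *pexM* is not transcribed.

OFF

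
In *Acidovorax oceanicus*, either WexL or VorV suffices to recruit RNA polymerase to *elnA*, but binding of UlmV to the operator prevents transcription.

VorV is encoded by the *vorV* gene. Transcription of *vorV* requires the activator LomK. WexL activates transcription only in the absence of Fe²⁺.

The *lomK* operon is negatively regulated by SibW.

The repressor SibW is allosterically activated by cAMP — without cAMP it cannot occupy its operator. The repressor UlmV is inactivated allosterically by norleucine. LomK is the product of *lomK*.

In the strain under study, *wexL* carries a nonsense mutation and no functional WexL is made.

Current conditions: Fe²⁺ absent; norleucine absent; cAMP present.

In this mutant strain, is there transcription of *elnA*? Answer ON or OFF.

OFF

WexL is non-functional in this strain, so it has no effect.
Norleucine is absent, so UlmV is active.
cAMP is present, so SibW is active.
With repressor SibW bound, *lomK* is not transcribed.
So LomK is not produced.
Required activator LomK is absent, so *vorV* is not transcribed.
So VorV is not produced.
With repressor UlmV bound, *elnA* is not transcribed.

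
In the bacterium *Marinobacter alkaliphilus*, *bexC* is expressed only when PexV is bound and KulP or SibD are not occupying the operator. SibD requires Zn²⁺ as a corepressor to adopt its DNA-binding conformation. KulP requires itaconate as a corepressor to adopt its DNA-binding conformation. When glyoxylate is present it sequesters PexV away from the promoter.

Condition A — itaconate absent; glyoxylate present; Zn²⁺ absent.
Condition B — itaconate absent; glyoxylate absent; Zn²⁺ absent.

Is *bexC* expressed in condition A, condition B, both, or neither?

B only

Condition A:
Itaconate is absent, so KulP is inactive.
Glyoxylate is present, so PexV is inactive.
Zn²⁺ is absent, so SibD is inactive.
Required activator PexV is absent, so *bexC* is not transcribed.
→ *bexC* is OFF in A.
Condition B:
Itaconate is absent, so KulP is inactive.
Glyoxylate is absent, so PexV is active.
Zn²⁺ is absent, so SibD is inactive.
No repressor is bound and PexV is active, so *bexC* is transcribed.
→ *bexC* is ON in B.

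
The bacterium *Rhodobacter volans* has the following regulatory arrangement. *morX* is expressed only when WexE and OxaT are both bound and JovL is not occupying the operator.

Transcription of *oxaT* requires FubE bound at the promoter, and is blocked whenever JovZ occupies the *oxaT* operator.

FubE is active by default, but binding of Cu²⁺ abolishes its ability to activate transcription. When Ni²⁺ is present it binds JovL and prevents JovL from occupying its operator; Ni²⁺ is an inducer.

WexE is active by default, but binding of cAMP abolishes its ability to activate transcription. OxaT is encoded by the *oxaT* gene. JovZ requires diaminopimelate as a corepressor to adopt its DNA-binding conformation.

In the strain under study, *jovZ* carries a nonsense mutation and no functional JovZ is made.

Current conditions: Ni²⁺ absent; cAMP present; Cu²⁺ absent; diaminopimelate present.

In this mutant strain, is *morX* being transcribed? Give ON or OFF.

Ni²⁺ is absent, so JovL is active.
cAMP is present, so WexE is inactive.
Cu²⁺ is absent, so FubE is active.
JovZ is non-functional in this strain, so it has no effect.
No repressor is bound and FubE is active, so *oxaT* is transcribed.
So OxaT is produced and active.
With repressor JovL bound, *morX* is not transcribed.

OFF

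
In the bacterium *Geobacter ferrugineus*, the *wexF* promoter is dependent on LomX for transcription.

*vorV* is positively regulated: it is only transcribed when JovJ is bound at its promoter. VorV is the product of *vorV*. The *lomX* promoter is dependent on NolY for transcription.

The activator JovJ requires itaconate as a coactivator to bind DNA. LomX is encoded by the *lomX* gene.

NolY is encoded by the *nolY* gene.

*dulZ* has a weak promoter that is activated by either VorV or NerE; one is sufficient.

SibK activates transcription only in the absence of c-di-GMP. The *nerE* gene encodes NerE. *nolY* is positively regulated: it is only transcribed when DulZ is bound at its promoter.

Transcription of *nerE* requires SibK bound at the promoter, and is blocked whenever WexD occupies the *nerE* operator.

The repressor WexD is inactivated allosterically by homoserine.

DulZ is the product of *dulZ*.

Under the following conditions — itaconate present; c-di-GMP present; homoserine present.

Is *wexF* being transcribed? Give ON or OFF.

Itaconate is present, so JovJ is active.
No repressor is bound and JovJ is active, so *vorV* is transcribed.
So VorV is produced and active.
Homoserine is present, so WexD is inactive.
c-di-GMP is present, so SibK is inactive.
Required activator SibK is absent, so *nerE* is not transcribed.
So NerE is not produced.
Activator VorV is present, so *dulZ* is transcribed.
So DulZ is produced and active.
No repressor is bound and DulZ is active, so *nolY* is transcribed.
So NolY is produced and active.
No repressor is bound and NolY is active, so *lomX* is transcribed.
So LomX is produced and active.
No repressor is bound and LomX is active, so *wexF* is transcribed.

ON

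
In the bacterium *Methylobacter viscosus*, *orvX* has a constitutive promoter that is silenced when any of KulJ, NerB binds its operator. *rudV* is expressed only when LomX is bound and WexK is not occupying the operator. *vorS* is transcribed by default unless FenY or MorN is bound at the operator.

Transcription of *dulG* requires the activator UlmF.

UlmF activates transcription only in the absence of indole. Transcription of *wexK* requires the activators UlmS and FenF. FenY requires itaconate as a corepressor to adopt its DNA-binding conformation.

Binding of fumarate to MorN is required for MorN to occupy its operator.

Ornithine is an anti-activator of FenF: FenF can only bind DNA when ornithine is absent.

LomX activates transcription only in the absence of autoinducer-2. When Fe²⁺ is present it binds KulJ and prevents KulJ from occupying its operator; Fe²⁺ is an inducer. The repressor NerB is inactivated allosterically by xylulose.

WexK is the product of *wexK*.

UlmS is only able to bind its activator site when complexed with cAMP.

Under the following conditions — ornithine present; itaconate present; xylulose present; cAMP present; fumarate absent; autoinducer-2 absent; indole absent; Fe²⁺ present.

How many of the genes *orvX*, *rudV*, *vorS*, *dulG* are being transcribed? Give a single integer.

Fe²⁺ is present, so KulJ is inactive.
Xylulose is present, so NerB is inactive.
With no repressor bound, *orvX* is transcribed.
→ *orvX* is ON.
cAMP is present, so UlmS is active.
Ornithine is present, so FenF is inactive.
Required activator FenF is absent, so *wexK* is not transcribed.
So WexK is not produced.
Autoinducer-2 is absent, so LomX is active.
No repressor is bound and LomX is active, so *rudV* is transcribed.
→ *rudV* is ON.
Itaconate is present, so FenY is active.
Fumarate is absent, so MorN is inactive.
With repressor FenY bound, *vorS* is not transcribed.
→ *vorS* is OFF.
Indole is absent, so UlmF is active.
No repressor is bound and UlmF is active, so *dulG* is transcribed.
→ *dulG* is ON.
3 of the 4 genes are transcribed.

3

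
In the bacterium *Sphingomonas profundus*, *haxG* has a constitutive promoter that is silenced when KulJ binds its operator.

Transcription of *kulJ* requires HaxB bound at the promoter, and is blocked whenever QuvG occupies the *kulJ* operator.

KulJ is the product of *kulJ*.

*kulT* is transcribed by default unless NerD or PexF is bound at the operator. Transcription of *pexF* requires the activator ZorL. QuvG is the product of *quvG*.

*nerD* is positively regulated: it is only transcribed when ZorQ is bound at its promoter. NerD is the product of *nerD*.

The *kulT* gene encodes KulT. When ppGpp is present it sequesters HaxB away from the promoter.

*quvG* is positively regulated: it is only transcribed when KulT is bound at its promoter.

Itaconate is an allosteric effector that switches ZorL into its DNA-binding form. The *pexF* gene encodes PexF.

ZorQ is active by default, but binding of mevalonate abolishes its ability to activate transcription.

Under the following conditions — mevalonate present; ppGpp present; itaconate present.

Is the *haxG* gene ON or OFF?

ON

Mevalonate is present, so ZorQ is inactive.
Required activator ZorQ is absent, so *nerD* is not transcribed.
So NerD is not produced.
Itaconate is present, so ZorL is active.
No repressor is bound and ZorL is active, so *pexF* is transcribed.
So PexF is produced and active.
With repressor PexF bound, *kulT* is not transcribed.
So KulT is not produced.
Required activator KulT is absent, so *quvG* is not transcribed.
So QuvG is not produced.
ppGpp is present, so HaxB is inactive.
Required activator HaxB is absent, so *kulJ* is not transcribed.
So KulJ is not produced.
With no repressor bound, *haxG* is transcribed.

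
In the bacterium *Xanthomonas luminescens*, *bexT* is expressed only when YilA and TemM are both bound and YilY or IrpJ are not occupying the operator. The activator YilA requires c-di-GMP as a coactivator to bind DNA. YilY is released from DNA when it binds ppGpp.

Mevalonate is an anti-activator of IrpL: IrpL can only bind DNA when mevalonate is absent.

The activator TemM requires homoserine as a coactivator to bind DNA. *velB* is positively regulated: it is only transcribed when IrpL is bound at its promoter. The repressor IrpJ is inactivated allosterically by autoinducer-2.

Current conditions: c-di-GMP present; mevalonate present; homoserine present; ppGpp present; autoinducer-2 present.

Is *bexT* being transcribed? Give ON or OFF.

ON

ppGpp is present, so YilY is inactive.
c-di-GMP is present, so YilA is active.
Homoserine is present, so TemM is active.
Autoinducer-2 is present, so IrpJ is inactive.
No repressor is bound and YilA and TemM are active, so *bexT* is transcribed.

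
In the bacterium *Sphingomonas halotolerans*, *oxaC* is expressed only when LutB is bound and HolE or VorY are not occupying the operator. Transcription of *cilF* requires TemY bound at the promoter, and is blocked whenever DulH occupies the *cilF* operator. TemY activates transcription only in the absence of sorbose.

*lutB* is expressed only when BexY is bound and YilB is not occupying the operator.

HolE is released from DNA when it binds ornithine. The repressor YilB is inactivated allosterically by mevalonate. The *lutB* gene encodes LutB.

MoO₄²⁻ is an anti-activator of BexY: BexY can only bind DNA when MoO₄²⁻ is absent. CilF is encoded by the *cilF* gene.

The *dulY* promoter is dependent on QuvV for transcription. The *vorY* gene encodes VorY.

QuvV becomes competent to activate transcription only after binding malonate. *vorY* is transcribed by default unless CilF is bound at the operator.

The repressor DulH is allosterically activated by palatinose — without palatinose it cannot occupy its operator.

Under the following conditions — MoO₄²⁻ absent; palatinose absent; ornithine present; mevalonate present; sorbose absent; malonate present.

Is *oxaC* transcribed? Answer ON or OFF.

ON

Mevalonate is present, so YilB is inactive.
MoO₄²⁻ is absent, so BexY is active.
No repressor is bound and BexY is active, so *lutB* is transcribed.
So LutB is produced and active.
Ornithine is present, so HolE is inactive.
Palatinose is absent, so DulH is inactive.
Sorbose is absent, so TemY is active.
No repressor is bound and TemY is active, so *cilF* is transcribed.
So CilF is produced and active.
With repressor CilF bound, *vorY* is not transcribed.
So VorY is not produced.
No repressor is bound and LutB is active, so *oxaC* is transcribed.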